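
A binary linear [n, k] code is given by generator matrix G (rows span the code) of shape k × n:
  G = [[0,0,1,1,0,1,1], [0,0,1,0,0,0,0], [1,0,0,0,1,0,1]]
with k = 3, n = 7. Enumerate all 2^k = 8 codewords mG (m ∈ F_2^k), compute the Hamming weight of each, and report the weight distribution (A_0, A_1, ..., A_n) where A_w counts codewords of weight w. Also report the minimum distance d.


Weight distribution: A_0 = 1, A_1 = 1, A_3 = 2, A_4 = 3, A_5 = 1. Minimum distance d = 1.

Enumerate all 2^3 = 8 messages m ∈ F_2^3.
For each, compute codeword c = mG in F_2^7, then tally its weight.
  m = 000 → c = 0000000, weight = 0.
  m = 100 → c = 0011011, weight = 4.
  m = 010 → c = 0010000, weight = 1.
  m = 110 → c = 0001011, weight = 3.
  m = 001 → c = 1000101, weight = 3.
  m = 101 → c = 1011110, weight = 5.
  m = 011 → c = 1010101, weight = 4.
  m = 111 → c = 1001110, weight = 4.
Tally weights:
  weight 0: 1 codewords.
  weight 1: 1 codewords.
  weight 3: 2 codewords.
  weight 4: 3 codewords.
  weight 5: 1 codewords.
Minimum distance d = smallest w > 0 with A_w > 0 = 1.
Sanity: Σ A_w = 8 = 2^3 = 8 ✓.


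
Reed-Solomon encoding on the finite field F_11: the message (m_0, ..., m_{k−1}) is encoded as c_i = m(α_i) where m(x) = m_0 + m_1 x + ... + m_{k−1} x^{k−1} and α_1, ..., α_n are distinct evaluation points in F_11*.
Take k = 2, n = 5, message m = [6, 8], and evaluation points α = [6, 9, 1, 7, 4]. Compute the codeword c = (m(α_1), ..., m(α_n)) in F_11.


c = [10, 1, 3, 7, 5]

Message polynomial: m(x) = 6 + 8·x (mod 11).
For each evaluation point α_i, compute m(α_i) mod 11:
  α_1 = 6: Horner steps 8 → 10, so m(6) = 10.
  α_2 = 9: Horner steps 8 → 1, so m(9) = 1.
  α_3 = 1: Horner steps 8 → 3, so m(1) = 3.
  α_4 = 7: Horner steps 8 → 7, so m(7) = 7.
  α_5 = 4: Horner steps 8 → 5, so m(4) = 5.
Codeword c = [10, 1, 3, 7, 5] ∈ F_11^5.


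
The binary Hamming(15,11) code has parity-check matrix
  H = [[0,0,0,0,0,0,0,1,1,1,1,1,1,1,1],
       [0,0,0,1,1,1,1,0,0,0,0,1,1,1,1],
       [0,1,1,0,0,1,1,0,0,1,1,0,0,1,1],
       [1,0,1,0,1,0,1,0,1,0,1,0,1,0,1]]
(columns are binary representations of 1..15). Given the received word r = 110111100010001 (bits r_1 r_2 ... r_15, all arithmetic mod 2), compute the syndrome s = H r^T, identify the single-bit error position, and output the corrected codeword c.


s = (0, 1, 1, 1)^T, error position = 7, corrected codeword c = 110111000010001

Compute s = H r^T mod 2 one row at a time:
  s_1 = 0 + 0 + 0 + 1 + 0 + 0 + 0 + 1 = 2 ≡ 0 (mod 2).
  s_2 = 1 + 1 + 1 + 1 + 0 + 0 + 0 + 1 = 5 ≡ 1 (mod 2).
  s_3 = 1 + 0 + 1 + 1 + 0 + 1 + 0 + 1 = 5 ≡ 1 (mod 2).
  s_4 = 1 + 0 + 1 + 1 + 0 + 1 + 0 + 1 = 5 ≡ 1 (mod 2).
s = (0, 1, 1, 1)^T — this equals column 7 of H (binary 0111), so error is at position 7.
Correct: flip bit 7 of r = 110111100010001 to get c = 110111000010001.


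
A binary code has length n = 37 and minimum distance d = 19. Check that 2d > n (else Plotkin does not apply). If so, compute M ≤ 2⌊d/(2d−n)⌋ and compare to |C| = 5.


Plotkin bound M ≤ 38; given |C| = 5 ≤ bound (satisfied).

Check applicability: 2d = 38, n = 37.
2d − n = 1 > 0, so Plotkin applies.
Compute d/(2d−n) = 19/1 ≈ 19.0000.
⌊d/(2d−n)⌋ = 19.
Plotkin bound: M ≤ 2·19 = 38.
Given |C| = 5, check: satisfied.
This |C| is below the Plotkin bound.


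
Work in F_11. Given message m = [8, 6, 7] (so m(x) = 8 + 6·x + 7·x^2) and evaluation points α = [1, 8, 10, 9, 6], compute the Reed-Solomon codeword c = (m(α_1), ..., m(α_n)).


c = [10, 9, 9, 2, 10]

Message polynomial: m(x) = 8 + 6·x + 7·x^2 (mod 11).
For each evaluation point α_i, compute m(α_i) mod 11:
  α_1 = 1: Horner steps 7 → 2 → 10, so m(1) = 10.
  α_2 = 8: Horner steps 7 → 7 → 9, so m(8) = 9.
  α_3 = 10: Horner steps 7 → 10 → 9, so m(10) = 9.
  α_4 = 9: Horner steps 7 → 3 → 2, so m(9) = 2.
  α_5 = 6: Horner steps 7 → 4 → 10, so m(6) = 10.
Codeword c = [10, 9, 9, 2, 10] ∈ F_11^5.


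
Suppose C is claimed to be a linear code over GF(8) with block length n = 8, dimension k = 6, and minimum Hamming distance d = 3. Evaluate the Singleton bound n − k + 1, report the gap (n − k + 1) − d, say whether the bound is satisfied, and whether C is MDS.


Singleton RHS = n − k + 1 = 3, slack = 0, bound satisfied, MDS.

Singleton bound: d ≤ n − k + 1.
Here n = 8, k = 6, so n − k + 1 = 3.
Given d = 3, check d ≤ 3: YES.
Slack = (n − k + 1) − d = 0.
The code is MDS (slack = 0).
Description: the claimed parameters are [8, 6, 3]_8; such a code would be MDS (meets Singleton bound).


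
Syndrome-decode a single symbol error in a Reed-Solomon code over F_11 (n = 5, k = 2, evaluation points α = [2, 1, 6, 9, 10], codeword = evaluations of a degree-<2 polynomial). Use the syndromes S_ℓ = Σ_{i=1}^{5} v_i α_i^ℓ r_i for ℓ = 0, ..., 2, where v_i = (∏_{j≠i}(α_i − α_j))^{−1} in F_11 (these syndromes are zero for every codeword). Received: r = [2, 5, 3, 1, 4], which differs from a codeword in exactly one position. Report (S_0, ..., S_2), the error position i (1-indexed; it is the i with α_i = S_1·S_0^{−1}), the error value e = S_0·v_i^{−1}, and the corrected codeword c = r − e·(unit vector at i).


S = (9, 9, 9), error at position 2, error magnitude e = 6, c = [2, 10, 3, 1, 4].

Step 1: column multipliers v_i = (∏_{j≠i}(α_i − α_j))^{−1} mod 11.
  i = 1 (α = 2): (2−1)(2−6)(2−9)(2−10) = 1·(−4)·(−7)·(−8) = −224 ≡ 7, so v_1 = 7^{−1} = 8 (mod 11).
  i = 2 (α = 1): (1−2)(1−6)(1−9)(1−10) = (−1)·(−5)·(−8)·(−9) = 360 ≡ 8, so v_2 = 8^{−1} = 7 (mod 11).
  i = 3 (α = 6): (6−2)(6−1)(6−9)(6−10) = 4·5·(−3)·(−4) = 240 ≡ 9, so v_3 = 9^{−1} = 5 (mod 11).
  i = 4 (α = 9): (9−2)(9−1)(9−6)(9−10) = 7·8·3·(−1) = −168 ≡ 8, so v_4 = 8^{−1} = 7 (mod 11).
  i = 5 (α = 10): (10−2)(10−1)(10−6)(10−9) = 8·9·4·1 = 288 ≡ 2, so v_5 = 2^{−1} = 6 (mod 11).
  v = [8, 7, 5, 7, 6].
Step 2: syndromes of r = [2, 5, 3, 1, 4] (all sums mod 11).
  S_0 = Σ v_i r_i = 8·2 + 7·5 + 5·3 + 7·1 + 6·4 = 97 ≡ 9.
  S_1 = Σ v_i α_i r_i = 8·2·2 + 7·1·5 + 5·6·3 + 7·9·1 + 6·10·4 = 460 ≡ 9.
  α_i^2 mod 11 = [4, 1, 3, 4, 1].
  S_2 = Σ v_i α_i^2 r_i = 8·4·2 + 7·1·5 + 5·3·3 + 7·4·1 + 6·1·4 = 196 ≡ 9.
  S = (9, 9, 9) ≠ 0, so r is not a codeword (an error is present).
Step 3: locate the error. For a single error e at position i, S_ℓ = v_i·e·α_i^ℓ, so α_err = S_1/S_0.
  S_0^{−1} = 9^{−1} = 5 (mod 11), so α_err = 9·5 = 45 ≡ 1 = α_2. Error position i = 2.
  Consistency check: S_2/S_1 = 9·5 = 45 ≡ 1 = α_err ✓ (single-error assumption holds).
Step 4: error magnitude e = S_0/v_2 = S_0·∏_{j≠2}(α_2 − α_j) = 9·8 = 72 ≡ 6 (mod 11).
Step 5: correct position 2: c_2 = r_2 − e = 5 − 6 ≡ 10 (mod 11). Hence c = [2, 10, 3, 1, 4].
  Check: interpolating c through the α_i gives m(x) = 7 + 3·x (degree < 2) with m(α_i) = c_i for every i, so c is indeed a codeword.


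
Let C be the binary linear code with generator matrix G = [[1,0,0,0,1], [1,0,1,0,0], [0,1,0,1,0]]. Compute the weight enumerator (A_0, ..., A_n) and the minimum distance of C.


Weight distribution: A_0 = 1, A_2 = 4, A_4 = 3. Minimum distance d = 2.

Enumerate all 2^3 = 8 messages m ∈ F_2^3.
For each, compute codeword c = mG in F_2^5, then tally its weight.
  m = 000 → c = 00000, weight = 0.
  m = 100 → c = 10001, weight = 2.
  m = 010 → c = 10100, weight = 2.
  m = 110 → c = 00101, weight = 2.
  m = 001 → c = 01010, weight = 2.
  m = 101 → c = 11011, weight = 4.
  m = 011 → c = 11110, weight = 4.
  m = 111 → c = 01111, weight = 4.
Tally weights:
  weight 0: 1 codewords.
  weight 2: 4 codewords.
  weight 4: 3 codewords.
Minimum distance d = smallest w > 0 with A_w > 0 = 2.
Sanity: Σ A_w = 8 = 2^3 = 8 ✓.


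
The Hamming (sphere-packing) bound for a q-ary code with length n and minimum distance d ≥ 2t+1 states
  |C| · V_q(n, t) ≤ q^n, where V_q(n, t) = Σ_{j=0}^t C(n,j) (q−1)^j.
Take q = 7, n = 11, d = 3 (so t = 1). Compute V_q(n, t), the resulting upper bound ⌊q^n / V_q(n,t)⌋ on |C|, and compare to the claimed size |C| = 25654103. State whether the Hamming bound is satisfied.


V_q(n, t) = 67, q^n = 1977326743, Hamming bound = 29512339, |C| = 25654103 ≤ bound (satisfied).

Step 1: Compute V_q(n, t) = Σ_{j=0}^1 C(n, j) (q−1)^j.
  j = 0: C(11,0)·(6)^0 = 1·1 = 1.
  j = 1: C(11,1)·(6)^1 = 11·6 = 66.
  V_q(n, t) = 1 + 66 = 67.
Step 2: q^n = 7^11 = 1977326743.
Step 3: Hamming bound ⌊q^n / V_q(n,t)⌋ = ⌊1977326743/67⌋ = 29512339.
Step 4: Compare |C| = 25654103 to 29512339: satisfied.
The claimed |C| lies below the Hamming bound.


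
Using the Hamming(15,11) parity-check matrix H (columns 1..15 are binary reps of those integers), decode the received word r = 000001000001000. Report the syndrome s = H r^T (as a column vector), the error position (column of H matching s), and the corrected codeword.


s = (1, 0, 1, 0)^T, error position = 10, corrected codeword c = 000001000101000

Compute s = H r^T mod 2 one row at a time:
  s_1 = 0 + 0 + 0 + 0 + 1 + 0 + 0 + 0 = 1 ≡ 1 (mod 2).
  s_2 = 0 + 0 + 1 + 0 + 1 + 0 + 0 + 0 = 2 ≡ 0 (mod 2).
  s_3 = 0 + 0 + 1 + 0 + 0 + 0 + 0 + 0 = 1 ≡ 1 (mod 2).
  s_4 = 0 + 0 + 0 + 0 + 0 + 0 + 0 + 0 = 0 ≡ 0 (mod 2).
s = (1, 0, 1, 0)^T — this equals column 10 of H (binary 1010), so error is at position 10.
Correct: flip bit 10 of r = 000001000001000 to get c = 000001000101000.


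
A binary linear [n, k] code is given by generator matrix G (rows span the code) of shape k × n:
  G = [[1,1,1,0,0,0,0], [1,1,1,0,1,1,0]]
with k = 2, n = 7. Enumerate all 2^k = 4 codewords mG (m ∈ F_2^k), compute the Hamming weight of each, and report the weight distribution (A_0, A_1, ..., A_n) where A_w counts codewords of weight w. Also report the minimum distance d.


Weight distribution: A_0 = 1, A_2 = 1, A_3 = 1, A_5 = 1. Minimum distance d = 2.

Enumerate all 2^2 = 4 messages m ∈ F_2^2.
For each, compute codeword c = mG in F_2^7, then tally its weight.
  m = 00 → c = 0000000, weight = 0.
  m = 10 → c = 1110000, weight = 3.
  m = 01 → c = 1110110, weight = 5.
  m = 11 → c = 0000110, weight = 2.
Tally weights:
  weight 0: 1 codewords.
  weight 2: 1 codewords.
  weight 3: 1 codewords.
  weight 5: 1 codewords.
Minimum distance d = smallest w > 0 with A_w > 0 = 2.
Sanity: Σ A_w = 4 = 2^2 = 4 ✓.


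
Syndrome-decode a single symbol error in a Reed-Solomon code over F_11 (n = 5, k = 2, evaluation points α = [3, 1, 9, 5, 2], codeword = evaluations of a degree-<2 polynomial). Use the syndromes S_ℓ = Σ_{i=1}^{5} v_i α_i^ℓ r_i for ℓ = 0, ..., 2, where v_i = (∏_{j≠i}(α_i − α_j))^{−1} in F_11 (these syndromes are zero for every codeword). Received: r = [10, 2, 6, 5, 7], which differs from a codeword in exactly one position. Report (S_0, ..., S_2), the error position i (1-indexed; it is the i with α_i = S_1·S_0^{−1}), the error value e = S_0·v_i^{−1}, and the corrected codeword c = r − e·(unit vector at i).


S = (1, 1, 1), error at position 2, error magnitude e = 9, c = [10, 4, 6, 5, 7].

Step 1: column multipliers v_i = (∏_{j≠i}(α_i − α_j))^{−1} mod 11.
  i = 1 (α = 3): (3−1)(3−9)(3−5)(3−2) = 2·(−6)·(−2)·1 = 24 ≡ 2, so v_1 = 2^{−1} = 6 (mod 11).
  i = 2 (α = 1): (1−3)(1−9)(1−5)(1−2) = (−2)·(−8)·(−4)·(−1) = 64 ≡ 9, so v_2 = 9^{−1} = 5 (mod 11).
  i = 3 (α = 9): (9−3)(9−1)(9−5)(9−2) = 6·8·4·7 = 1344 ≡ 2, so v_3 = 2^{−1} = 6 (mod 11).
  i = 4 (α = 5): (5−3)(5−1)(5−9)(5−2) = 2·4·(−4)·3 = −96 ≡ 3, so v_4 = 3^{−1} = 4 (mod 11).
  i = 5 (α = 2): (2−3)(2−1)(2−9)(2−5) = (−1)·1·(−7)·(−3) = −21 ≡ 1, so v_5 = 1^{−1} = 1 (mod 11).
  v = [6, 5, 6, 4, 1].
Step 2: syndromes of r = [10, 2, 6, 5, 7] (all sums mod 11).
  S_0 = Σ v_i r_i = 6·10 + 5·2 + 6·6 + 4·5 + 1·7 = 133 ≡ 1.
  S_1 = Σ v_i α_i r_i = 6·3·10 + 5·1·2 + 6·9·6 + 4·5·5 + 1·2·7 = 628 ≡ 1.
  α_i^2 mod 11 = [9, 1, 4, 3, 4].
  S_2 = Σ v_i α_i^2 r_i = 6·9·10 + 5·1·2 + 6·4·6 + 4·3·5 + 1·4·7 = 782 ≡ 1.
  S = (1, 1, 1) ≠ 0, so r is not a codeword (an error is present).
Step 3: locate the error. For a single error e at position i, S_ℓ = v_i·e·α_i^ℓ, so α_err = S_1/S_0.
  S_0^{−1} = 1^{−1} = 1 (mod 11), so α_err = 1·1 = 1 ≡ 1 = α_2. Error position i = 2.
  Consistency check: S_2/S_1 = 1·1 = 1 ≡ 1 = α_err ✓ (single-error assumption holds).
Step 4: error magnitude e = S_0/v_2 = S_0·∏_{j≠2}(α_2 − α_j) = 1·9 = 9 ≡ 9 (mod 11).
Step 5: correct position 2: c_2 = r_2 − e = 2 − 9 ≡ 4 (mod 11). Hence c = [10, 4, 6, 5, 7].
  Check: interpolating c through the α_i gives m(x) = 1 + 3·x (degree < 2) with m(α_i) = c_i for every i, so c is indeed a codeword.


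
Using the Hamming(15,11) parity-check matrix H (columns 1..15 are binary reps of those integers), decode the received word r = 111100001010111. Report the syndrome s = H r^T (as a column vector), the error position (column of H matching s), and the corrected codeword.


s = (1, 0, 1, 0)^T, error position = 10, corrected codeword c = 111100001110111

Compute s = H r^T mod 2 one row at a time:
  s_1 = 0 + 1 + 0 + 1 + 0 + 1 + 1 + 1 = 5 ≡ 1 (mod 2).
  s_2 = 1 + 0 + 0 + 0 + 0 + 1 + 1 + 1 = 4 ≡ 0 (mod 2).
  s_3 = 1 + 1 + 0 + 0 + 0 + 1 + 1 + 1 = 5 ≡ 1 (mod 2).
  s_4 = 1 + 1 + 0 + 0 + 1 + 1 + 1 + 1 = 6 ≡ 0 (mod 2).
s = (1, 0, 1, 0)^T — this equals column 10 of H (binary 1010), so error is at position 10.
Correct: flip bit 10 of r = 111100001010111 to get c = 111100001110111.


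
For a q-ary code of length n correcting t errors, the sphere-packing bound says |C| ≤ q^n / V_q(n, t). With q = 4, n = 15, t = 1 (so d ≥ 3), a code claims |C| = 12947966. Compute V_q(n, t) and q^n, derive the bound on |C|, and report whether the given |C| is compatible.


V_q(n, t) = 46, q^n = 1073741824, Hamming bound = 23342213, |C| = 12947966 ≤ bound (satisfied).

Step 1: Compute V_q(n, t) = Σ_{j=0}^1 C(n, j) (q−1)^j.
  j = 0: C(15,0)·(3)^0 = 1·1 = 1.
  j = 1: C(15,1)·(3)^1 = 15·3 = 45.
  V_q(n, t) = 1 + 45 = 46.
Step 2: q^n = 4^15 = 1073741824.
Step 3: Hamming bound ⌊q^n / V_q(n,t)⌋ = ⌊1073741824/46⌋ = 23342213.
Step 4: Compare |C| = 12947966 to 23342213: satisfied.
The claimed |C| lies below the Hamming bound.


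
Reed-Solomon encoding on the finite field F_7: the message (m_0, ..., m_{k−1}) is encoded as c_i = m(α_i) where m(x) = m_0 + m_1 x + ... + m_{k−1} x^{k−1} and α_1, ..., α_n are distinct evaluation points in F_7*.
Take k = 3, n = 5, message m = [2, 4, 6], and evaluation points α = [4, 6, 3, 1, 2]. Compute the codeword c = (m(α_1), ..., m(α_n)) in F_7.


c = [2, 4, 5, 5, 6]

Message polynomial: m(x) = 2 + 4·x + 6·x^2 (mod 7).
For each evaluation point α_i, compute m(α_i) mod 7:
  α_1 = 4: Horner steps 6 → 0 → 2, so m(4) = 2.
  α_2 = 6: Horner steps 6 → 5 → 4, so m(6) = 4.
  α_3 = 3: Horner steps 6 → 1 → 5, so m(3) = 5.
  α_4 = 1: Horner steps 6 → 3 → 5, so m(1) = 5.
  α_5 = 2: Horner steps 6 → 2 → 6, so m(2) = 6.
Codeword c = [2, 4, 5, 5, 6] ∈ F_7^5.


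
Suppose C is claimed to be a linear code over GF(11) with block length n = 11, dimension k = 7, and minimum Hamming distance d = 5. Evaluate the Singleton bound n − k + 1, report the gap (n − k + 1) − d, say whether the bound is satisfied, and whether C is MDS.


Singleton RHS = n − k + 1 = 5, slack = 0, bound satisfied, MDS.

Singleton bound: d ≤ n − k + 1.
Here n = 11, k = 7, so n − k + 1 = 5.
Given d = 5, check d ≤ 5: YES.
Slack = (n − k + 1) − d = 0.
The code is MDS (slack = 0).
Description: the claimed parameters are [11, 7, 5]_11; such a code would be MDS (meets Singleton bound).


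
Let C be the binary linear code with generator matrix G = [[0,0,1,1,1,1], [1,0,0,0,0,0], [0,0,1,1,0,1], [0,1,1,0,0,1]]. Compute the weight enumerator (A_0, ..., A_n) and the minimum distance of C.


Weight distribution: A_0 = 1, A_1 = 2, A_2 = 2, A_3 = 4, A_4 = 5, A_5 = 2. Minimum distance d = 1.

Enumerate all 2^4 = 16 messages m ∈ F_2^4.
For each, compute codeword c = mG in F_2^6, then tally its weight.
  m = 0000 → c = 000000, weight = 0.
  m = 1000 → c = 001111, weight = 4.
  m = 0100 → c = 100000, weight = 1.
  m = 1100 → c = 101111, weight = 5.
  m = 0010 → c = 001101, weight = 3.
  m = 1010 → c = 000010, weight = 1.
  m = 0110 → c = 101101, weight = 4.
  m = 1110 → c = 100010, weight = 2.
  m = 0001 → c = 011001, weight = 3.
  m = 1001 → c = 010110, weight = 3.
  m = 0101 → c = 111001, weight = 4.
  m = 1101 → c = 110110, weight = 4.
  m = 0011 → c = 010100, weight = 2.
  m = 1011 → c = 011011, weight = 4.
  m = 0111 → c = 110100, weight = 3.
  m = 1111 → c = 111011, weight = 5.
Tally weights:
  weight 0: 1 codewords.
  weight 1: 2 codewords.
  weight 2: 2 codewords.
  weight 3: 4 codewords.
  weight 4: 5 codewords.
  weight 5: 2 codewords.
Minimum distance d = smallest w > 0 with A_w > 0 = 1.
Sanity: Σ A_w = 16 = 2^4 = 16 ✓.


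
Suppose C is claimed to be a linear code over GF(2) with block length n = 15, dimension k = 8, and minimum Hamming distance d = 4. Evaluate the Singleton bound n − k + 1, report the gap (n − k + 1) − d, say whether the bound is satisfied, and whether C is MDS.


Singleton RHS = n − k + 1 = 8, slack = 4, bound satisfied, not MDS.

Singleton bound: d ≤ n − k + 1.
Here n = 15, k = 8, so n − k + 1 = 8.
Given d = 4, check d ≤ 8: YES.
Slack = (n − k + 1) − d = 4.
The code is NOT MDS (slack = 4 > 0).
Description: the claimed parameters are [15, 8, 4]_2; such a code would be non-MDS.


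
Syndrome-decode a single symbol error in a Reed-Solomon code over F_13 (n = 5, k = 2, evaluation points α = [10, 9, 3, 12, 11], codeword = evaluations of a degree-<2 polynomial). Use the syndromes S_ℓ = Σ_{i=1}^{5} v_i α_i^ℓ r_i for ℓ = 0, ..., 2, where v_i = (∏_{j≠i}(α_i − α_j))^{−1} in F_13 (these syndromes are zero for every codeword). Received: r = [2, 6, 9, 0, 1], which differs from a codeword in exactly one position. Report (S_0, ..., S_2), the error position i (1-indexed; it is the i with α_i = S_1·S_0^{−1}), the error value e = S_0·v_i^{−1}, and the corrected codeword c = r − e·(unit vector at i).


S = (1, 9, 3), error at position 2, error magnitude e = 3, c = [2, 3, 9, 0, 1].

Step 1: column multipliers v_i = (∏_{j≠i}(α_i − α_j))^{−1} mod 13.
  i = 1 (α = 10): (10−9)(10−3)(10−12)(10−11) = 1·7·(−2)·(−1) = 14 ≡ 1, so v_1 = 1^{−1} = 1 (mod 13).
  i = 2 (α = 9): (9−10)(9−3)(9−12)(9−11) = (−1)·6·(−3)·(−2) = −36 ≡ 3, so v_2 = 3^{−1} = 9 (mod 13).
  i = 3 (α = 3): (3−10)(3−9)(3−12)(3−11) = (−7)·(−6)·(−9)·(−8) = 3024 ≡ 8, so v_3 = 8^{−1} = 5 (mod 13).
  i = 4 (α = 12): (12−10)(12−9)(12−3)(12−11) = 2·3·9·1 = 54 ≡ 2, so v_4 = 2^{−1} = 7 (mod 13).
  i = 5 (α = 11): (11−10)(11−9)(11−3)(11−12) = 1·2·8·(−1) = −16 ≡ 10, so v_5 = 10^{−1} = 4 (mod 13).
  v = [1, 9, 5, 7, 4].
Step 2: syndromes of r = [2, 6, 9, 0, 1] (all sums mod 13).
  S_0 = Σ v_i r_i = 1·2 + 9·6 + 5·9 + 7·0 + 4·1 = 105 ≡ 1.
  S_1 = Σ v_i α_i r_i = 1·10·2 + 9·9·6 + 5·3·9 + 7·12·0 + 4·11·1 = 685 ≡ 9.
  α_i^2 mod 13 = [9, 3, 9, 1, 4].
  S_2 = Σ v_i α_i^2 r_i = 1·9·2 + 9·3·6 + 5·9·9 + 7·1·0 + 4·4·1 = 601 ≡ 3.
  S = (1, 9, 3) ≠ 0, so r is not a codeword (an error is present).
Step 3: locate the error. For a single error e at position i, S_ℓ = v_i·e·α_i^ℓ, so α_err = S_1/S_0.
  S_0^{−1} = 1^{−1} = 1 (mod 13), so α_err = 9·1 = 9 ≡ 9 = α_2. Error position i = 2.
  Consistency check: S_2/S_1 = 3·3 = 9 ≡ 9 = α_err ✓ (single-error assumption holds).
Step 4: error magnitude e = S_0/v_2 = S_0·∏_{j≠2}(α_2 − α_j) = 1·3 = 3 ≡ 3 (mod 13).
Step 5: correct position 2: c_2 = r_2 − e = 6 − 3 ≡ 3 (mod 13). Hence c = [2, 3, 9, 0, 1].
  Check: interpolating c through the α_i gives m(x) = 12 + 12·x (degree < 2) with m(α_i) = c_i for every i, so c is indeed a codeword.


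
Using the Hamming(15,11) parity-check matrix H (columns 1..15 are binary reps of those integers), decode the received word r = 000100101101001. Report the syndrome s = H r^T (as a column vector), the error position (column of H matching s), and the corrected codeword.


s = (0, 0, 1, 1)^T, error position = 3, corrected codeword c = 001100101101001

Compute s = H r^T mod 2 one row at a time:
  s_1 = 0 + 1 + 1 + 0 + 1 + 0 + 0 + 1 = 4 ≡ 0 (mod 2).
  s_2 = 1 + 0 + 0 + 1 + 1 + 0 + 0 + 1 = 4 ≡ 0 (mod 2).
  s_3 = 0 + 0 + 0 + 1 + 1 + 0 + 0 + 1 = 3 ≡ 1 (mod 2).
  s_4 = 0 + 0 + 0 + 1 + 1 + 0 + 0 + 1 = 3 ≡ 1 (mod 2).
s = (0, 0, 1, 1)^T — this equals column 3 of H (binary 0011), so error is at position 3.
Correct: flip bit 3 of r = 000100101101001 to get c = 001100101101001.


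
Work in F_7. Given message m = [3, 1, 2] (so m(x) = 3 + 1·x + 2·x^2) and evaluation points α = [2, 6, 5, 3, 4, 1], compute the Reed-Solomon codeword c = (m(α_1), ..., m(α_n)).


c = [6, 4, 2, 3, 4, 6]

Message polynomial: m(x) = 3 + 1·x + 2·x^2 (mod 7).
For each evaluation point α_i, compute m(α_i) mod 7:
  α_1 = 2: Horner steps 2 → 5 → 6, so m(2) = 6.
  α_2 = 6: Horner steps 2 → 6 → 4, so m(6) = 4.
  α_3 = 5: Horner steps 2 → 4 → 2, so m(5) = 2.
  α_4 = 3: Horner steps 2 → 0 → 3, so m(3) = 3.
  α_5 = 4: Horner steps 2 → 2 → 4, so m(4) = 4.
  α_6 = 1: Horner steps 2 → 3 → 6, so m(1) = 6.
Codeword c = [6, 4, 2, 3, 4, 6] ∈ F_7^6.


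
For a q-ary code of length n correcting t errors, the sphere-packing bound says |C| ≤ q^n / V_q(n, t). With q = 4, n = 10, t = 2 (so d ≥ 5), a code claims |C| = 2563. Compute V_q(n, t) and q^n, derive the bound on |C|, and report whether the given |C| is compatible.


V_q(n, t) = 436, q^n = 1048576, Hamming bound = 2404, |C| = 2563 > bound (violated).

Step 1: Compute V_q(n, t) = Σ_{j=0}^2 C(n, j) (q−1)^j.
  j = 0: C(10,0)·(3)^0 = 1·1 = 1.
  j = 1: C(10,1)·(3)^1 = 10·3 = 30.
  j = 2: C(10,2)·(3)^2 = 45·9 = 405.
  V_q(n, t) = 1 + 30 + 405 = 436.
Step 2: q^n = 4^10 = 1048576.
Step 3: Hamming bound ⌊q^n / V_q(n,t)⌋ = ⌊1048576/436⌋ = 2404.
Step 4: Compare |C| = 2563 to 2404: violated.
The claimed |C| lies above the Hamming bound, so no 4-ary code of length 10 with d ≥ 5 can have 2563 codewords.


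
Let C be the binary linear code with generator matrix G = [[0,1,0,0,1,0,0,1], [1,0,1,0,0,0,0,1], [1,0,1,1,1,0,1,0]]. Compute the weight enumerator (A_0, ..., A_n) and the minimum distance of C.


Weight distribution: A_0 = 1, A_3 = 3, A_4 = 2, A_5 = 1, A_6 = 1. Minimum distance d = 3.

Enumerate all 2^3 = 8 messages m ∈ F_2^3.
For each, compute codeword c = mG in F_2^8, then tally its weight.
  m = 000 → c = 00000000, weight = 0.
  m = 100 → c = 01001001, weight = 3.
  m = 010 → c = 10100001, weight = 3.
  m = 110 → c = 11101000, weight = 4.
  m = 001 → c = 10111010, weight = 5.
  m = 101 → c = 11110011, weight = 6.
  m = 011 → c = 00011011, weight = 4.
  m = 111 → c = 01010010, weight = 3.
Tally weights:
  weight 0: 1 codewords.
  weight 3: 3 codewords.
  weight 4: 2 codewords.
  weight 5: 1 codewords.
  weight 6: 1 codewords.
Minimum distance d = smallest w > 0 with A_w > 0 = 3.
Sanity: Σ A_w = 8 = 2^3 = 8 ✓.


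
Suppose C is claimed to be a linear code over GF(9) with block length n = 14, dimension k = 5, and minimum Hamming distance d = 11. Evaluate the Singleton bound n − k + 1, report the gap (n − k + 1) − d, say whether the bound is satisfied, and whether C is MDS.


Singleton RHS = n − k + 1 = 10, slack = -1, bound violated (no such code; not MDS).

Singleton bound: d ≤ n − k + 1.
Here n = 14, k = 5, so n − k + 1 = 10.
Given d = 11, check d ≤ 10: NO.
Slack = (n − k + 1) − d = -1.
The slack is negative: d = 11 exceeds n − k + 1 = 10 by 1, so the Singleton bound is violated and no linear [14, 5, 11]_9 code can exist. In particular it is not MDS (MDS requires d = n − k + 1 exactly).
Description: the claimed parameters are [14, 5, 11]_9; such a code would be impossible (violates the Singleton bound).


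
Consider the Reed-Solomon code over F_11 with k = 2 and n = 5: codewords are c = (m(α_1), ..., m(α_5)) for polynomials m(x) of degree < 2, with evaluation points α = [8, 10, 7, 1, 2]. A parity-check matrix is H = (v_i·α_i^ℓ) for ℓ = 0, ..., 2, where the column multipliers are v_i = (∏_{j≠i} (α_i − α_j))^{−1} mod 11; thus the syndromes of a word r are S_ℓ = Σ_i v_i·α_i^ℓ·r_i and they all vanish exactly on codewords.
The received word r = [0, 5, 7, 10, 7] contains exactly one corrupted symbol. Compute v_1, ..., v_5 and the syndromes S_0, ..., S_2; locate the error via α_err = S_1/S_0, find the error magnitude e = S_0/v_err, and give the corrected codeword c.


S = (2, 3, 10), error at position 3, error magnitude e = 4, c = [0, 5, 3, 10, 7].

Step 1: column multipliers v_i = (∏_{j≠i}(α_i − α_j))^{−1} mod 11.
  i = 1 (α = 8): (8−10)(8−7)(8−1)(8−2) = (−2)·1·7·6 = −84 ≡ 4, so v_1 = 4^{−1} = 3 (mod 11).
  i = 2 (α = 10): (10−8)(10−7)(10−1)(10−2) = 2·3·9·8 = 432 ≡ 3, so v_2 = 3^{−1} = 4 (mod 11).
  i = 3 (α = 7): (7−8)(7−10)(7−1)(7−2) = (−1)·(−3)·6·5 = 90 ≡ 2, so v_3 = 2^{−1} = 6 (mod 11).
  i = 4 (α = 1): (1−8)(1−10)(1−7)(1−2) = (−7)·(−9)·(−6)·(−1) = 378 ≡ 4, so v_4 = 4^{−1} = 3 (mod 11).
  i = 5 (α = 2): (2−8)(2−10)(2−7)(2−1) = (−6)·(−8)·(−5)·1 = −240 ≡ 2, so v_5 = 2^{−1} = 6 (mod 11).
  v = [3, 4, 6, 3, 6].
Step 2: syndromes of r = [0, 5, 7, 10, 7] (all sums mod 11).
  S_0 = Σ v_i r_i = 3·0 + 4·5 + 6·7 + 3·10 + 6·7 = 134 ≡ 2.
  S_1 = Σ v_i α_i r_i = 3·8·0 + 4·10·5 + 6·7·7 + 3·1·10 + 6·2·7 = 608 ≡ 3.
  α_i^2 mod 11 = [9, 1, 5, 1, 4].
  S_2 = Σ v_i α_i^2 r_i = 3·9·0 + 4·1·5 + 6·5·7 + 3·1·10 + 6·4·7 = 428 ≡ 10.
  S = (2, 3, 10) ≠ 0, so r is not a codeword (an error is present).
Step 3: locate the error. For a single error e at position i, S_ℓ = v_i·e·α_i^ℓ, so α_err = S_1/S_0.
  S_0^{−1} = 2^{−1} = 6 (mod 11), so α_err = 3·6 = 18 ≡ 7 = α_3. Error position i = 3.
  Consistency check: S_2/S_1 = 10·4 = 40 ≡ 7 = α_err ✓ (single-error assumption holds).
Step 4: error magnitude e = S_0/v_3 = S_0·∏_{j≠3}(α_3 − α_j) = 2·2 = 4 ≡ 4 (mod 11).
Step 5: correct position 3: c_3 = r_3 − e = 7 − 4 ≡ 3 (mod 11). Hence c = [0, 5, 3, 10, 7].
  Check: interpolating c through the α_i gives m(x) = 2 + 8·x (degree < 2) with m(α_i) = c_i for every i, so c is indeed a codeword.


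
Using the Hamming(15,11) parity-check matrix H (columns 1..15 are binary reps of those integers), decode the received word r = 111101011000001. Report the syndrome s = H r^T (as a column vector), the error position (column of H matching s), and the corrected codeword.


s = (1, 1, 0, 0)^T, error position = 12, corrected codeword c = 111101011001001

Compute s = H r^T mod 2 one row at a time:
  s_1 = 1 + 1 + 0 + 0 + 0 + 0 + 0 + 1 = 3 ≡ 1 (mod 2).
  s_2 = 1 + 0 + 1 + 0 + 0 + 0 + 0 + 1 = 3 ≡ 1 (mod 2).
  s_3 = 1 + 1 + 1 + 0 + 0 + 0 + 0 + 1 = 4 ≡ 0 (mod 2).
  s_4 = 1 + 1 + 0 + 0 + 1 + 0 + 0 + 1 = 4 ≡ 0 (mod 2).
s = (1, 1, 0, 0)^T — this equals column 12 of H (binary 1100), so error is at position 12.
Correct: flip bit 12 of r = 111101011000001 to get c = 111101011001001.


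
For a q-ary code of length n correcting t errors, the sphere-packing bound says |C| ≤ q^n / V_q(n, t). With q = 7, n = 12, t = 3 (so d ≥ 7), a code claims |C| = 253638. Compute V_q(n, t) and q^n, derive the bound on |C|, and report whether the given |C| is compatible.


V_q(n, t) = 49969, q^n = 13841287201, Hamming bound = 276997, |C| = 253638 ≤ bound (satisfied).

Step 1: Compute V_q(n, t) = Σ_{j=0}^3 C(n, j) (q−1)^j.
  j = 0: C(12,0)·(6)^0 = 1·1 = 1.
  j = 1: C(12,1)·(6)^1 = 12·6 = 72.
  j = 2: C(12,2)·(6)^2 = 66·36 = 2376.
  j = 3: C(12,3)·(6)^3 = 220·216 = 47520.
  V_q(n, t) = 1 + 72 + 2376 + 47520 = 49969.
Step 2: q^n = 7^12 = 13841287201.
Step 3: Hamming bound ⌊q^n / V_q(n,t)⌋ = ⌊13841287201/49969⌋ = 276997.
Step 4: Compare |C| = 253638 to 276997: satisfied.
The claimed |C| lies below the Hamming bound.


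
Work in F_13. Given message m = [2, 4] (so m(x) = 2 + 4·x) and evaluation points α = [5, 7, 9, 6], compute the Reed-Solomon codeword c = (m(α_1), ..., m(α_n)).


c = [9, 4, 12, 0]

Message polynomial: m(x) = 2 + 4·x (mod 13).
For each evaluation point α_i, compute m(α_i) mod 13:
  α_1 = 5: Horner steps 4 → 9, so m(5) = 9.
  α_2 = 7: Horner steps 4 → 4, so m(7) = 4.
  α_3 = 9: Horner steps 4 → 12, so m(9) = 12.
  α_4 = 6: Horner steps 4 → 0, so m(6) = 0.
Codeword c = [9, 4, 12, 0] ∈ F_13^4.


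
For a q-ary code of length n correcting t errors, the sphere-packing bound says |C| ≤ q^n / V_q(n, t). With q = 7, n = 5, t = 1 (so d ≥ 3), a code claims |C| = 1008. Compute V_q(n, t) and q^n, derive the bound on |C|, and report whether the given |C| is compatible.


V_q(n, t) = 31, q^n = 16807, Hamming bound = 542, |C| = 1008 > bound (violated).

Step 1: Compute V_q(n, t) = Σ_{j=0}^1 C(n, j) (q−1)^j.
  j = 0: C(5,0)·(6)^0 = 1·1 = 1.
  j = 1: C(5,1)·(6)^1 = 5·6 = 30.
  V_q(n, t) = 1 + 30 = 31.
Step 2: q^n = 7^5 = 16807.
Step 3: Hamming bound ⌊q^n / V_q(n,t)⌋ = ⌊16807/31⌋ = 542.
Step 4: Compare |C| = 1008 to 542: violated.
The claimed |C| lies above the Hamming bound, so no 7-ary code of length 5 with d ≥ 3 can have 1008 codewords.


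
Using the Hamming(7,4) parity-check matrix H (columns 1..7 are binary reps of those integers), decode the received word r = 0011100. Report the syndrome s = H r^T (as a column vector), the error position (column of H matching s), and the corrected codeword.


s = (0, 1, 0)^T, error position = 2, corrected codeword c = 0111100

Compute s = H r^T mod 2 one row at a time:
  s_1 = 1 + 1 + 0 + 0 = 2 ≡ 0 (mod 2).
  s_2 = 0 + 1 + 0 + 0 = 1 ≡ 1 (mod 2).
  s_3 = 0 + 1 + 1 + 0 = 2 ≡ 0 (mod 2).
s = (0, 1, 0)^T — this equals column 2 of H (binary 010), so error is at position 2.
Correct: flip bit 2 of r = 0011100 to get c = 0111100.


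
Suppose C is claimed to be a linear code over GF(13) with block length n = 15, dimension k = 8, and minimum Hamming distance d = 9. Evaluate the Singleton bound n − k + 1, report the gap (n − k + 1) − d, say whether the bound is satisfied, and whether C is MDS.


Singleton RHS = n − k + 1 = 8, slack = -1, bound violated (no such code; not MDS).

Singleton bound: d ≤ n − k + 1.
Here n = 15, k = 8, so n − k + 1 = 8.
Given d = 9, check d ≤ 8: NO.
Slack = (n − k + 1) − d = -1.
The slack is negative: d = 9 exceeds n − k + 1 = 8 by 1, so the Singleton bound is violated and no linear [15, 8, 9]_13 code can exist. In particular it is not MDS (MDS requires d = n − k + 1 exactly).
Description: the claimed parameters are [15, 8, 9]_13; such a code would be impossible (violates the Singleton bound).


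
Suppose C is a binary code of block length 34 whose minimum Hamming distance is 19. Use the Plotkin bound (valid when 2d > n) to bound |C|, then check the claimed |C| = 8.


Plotkin bound M ≤ 8; given |C| = 8 ≤ bound (satisfied).

Check applicability: 2d = 38, n = 34.
2d − n = 4 > 0, so Plotkin applies.
Compute d/(2d−n) = 19/4 ≈ 4.7500.
⌊d/(2d−n)⌋ = 4.
Plotkin bound: M ≤ 2·4 = 8.
Given |C| = 8, check: satisfied.
This |C| is at the Plotkin bound.


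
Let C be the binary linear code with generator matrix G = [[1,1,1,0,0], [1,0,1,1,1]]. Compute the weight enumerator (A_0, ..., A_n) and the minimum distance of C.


Weight distribution: A_0 = 1, A_3 = 2, A_4 = 1. Minimum distance d = 3.

Enumerate all 2^2 = 4 messages m ∈ F_2^2.
For each, compute codeword c = mG in F_2^5, then tally its weight.
  m = 00 → c = 00000, weight = 0.
  m = 10 → c = 11100, weight = 3.
  m = 01 → c = 10111, weight = 4.
  m = 11 → c = 01011, weight = 3.
Tally weights:
  weight 0: 1 codewords.
  weight 3: 2 codewords.
  weight 4: 1 codewords.
Minimum distance d = smallest w > 0 with A_w > 0 = 3.
Sanity: Σ A_w = 4 = 2^2 = 4 ✓.


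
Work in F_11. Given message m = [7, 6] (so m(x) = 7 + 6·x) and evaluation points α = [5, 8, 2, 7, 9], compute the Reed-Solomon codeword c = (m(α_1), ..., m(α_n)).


c = [4, 0, 8, 5, 6]

Message polynomial: m(x) = 7 + 6·x (mod 11).
For each evaluation point α_i, compute m(α_i) mod 11:
  α_1 = 5: Horner steps 6 → 4, so m(5) = 4.
  α_2 = 8: Horner steps 6 → 0, so m(8) = 0.
  α_3 = 2: Horner steps 6 → 8, so m(2) = 8.
  α_4 = 7: Horner steps 6 → 5, so m(7) = 5.
  α_5 = 9: Horner steps 6 → 6, so m(9) = 6.
Codeword c = [4, 0, 8, 5, 6] ∈ F_11^5.


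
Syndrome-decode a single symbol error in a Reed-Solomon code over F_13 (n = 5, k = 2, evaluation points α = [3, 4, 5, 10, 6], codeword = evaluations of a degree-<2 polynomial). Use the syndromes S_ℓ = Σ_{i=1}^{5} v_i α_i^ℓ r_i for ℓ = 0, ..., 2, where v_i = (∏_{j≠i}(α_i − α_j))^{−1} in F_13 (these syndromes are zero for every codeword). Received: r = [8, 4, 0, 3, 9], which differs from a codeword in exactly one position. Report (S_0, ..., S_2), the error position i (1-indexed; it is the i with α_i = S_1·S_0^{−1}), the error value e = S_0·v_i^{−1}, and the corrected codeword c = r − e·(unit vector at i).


S = (11, 6, 8), error at position 4, error magnitude e = 10, c = [8, 4, 0, 6, 9].

Step 1: column multipliers v_i = (∏_{j≠i}(α_i − α_j))^{−1} mod 13.
  i = 1 (α = 3): (3−4)(3−5)(3−10)(3−6) = (−1)·(−2)·(−7)·(−3) = 42 ≡ 3, so v_1 = 3^{−1} = 9 (mod 13).
  i = 2 (α = 4): (4−3)(4−5)(4−10)(4−6) = 1·(−1)·(−6)·(−2) = −12 ≡ 1, so v_2 = 1^{−1} = 1 (mod 13).
  i = 3 (α = 5): (5−3)(5−4)(5−10)(5−6) = 2·1·(−5)·(−1) = 10 ≡ 10, so v_3 = 10^{−1} = 4 (mod 13).
  i = 4 (α = 10): (10−3)(10−4)(10−5)(10−6) = 7·6·5·4 = 840 ≡ 8, so v_4 = 8^{−1} = 5 (mod 13).
  i = 5 (α = 6): (6−3)(6−4)(6−5)(6−10) = 3·2·1·(−4) = −24 ≡ 2, so v_5 = 2^{−1} = 7 (mod 13).
  v = [9, 1, 4, 5, 7].
Step 2: syndromes of r = [8, 4, 0, 3, 9] (all sums mod 13).
  S_0 = Σ v_i r_i = 9·8 + 1·4 + 4·0 + 5·3 + 7·9 = 154 ≡ 11.
  S_1 = Σ v_i α_i r_i = 9·3·8 + 1·4·4 + 4·5·0 + 5·10·3 + 7·6·9 = 760 ≡ 6.
  α_i^2 mod 13 = [9, 3, 12, 9, 10].
  S_2 = Σ v_i α_i^2 r_i = 9·9·8 + 1·3·4 + 4·12·0 + 5·9·3 + 7·10·9 = 1425 ≡ 8.
  S = (11, 6, 8) ≠ 0, so r is not a codeword (an error is present).
Step 3: locate the error. For a single error e at position i, S_ℓ = v_i·e·α_i^ℓ, so α_err = S_1/S_0.
  S_0^{−1} = 11^{−1} = 6 (mod 13), so α_err = 6·6 = 36 ≡ 10 = α_4. Error position i = 4.
  Consistency check: S_2/S_1 = 8·11 = 88 ≡ 10 = α_err ✓ (single-error assumption holds).
Step 4: error magnitude e = S_0/v_4 = S_0·∏_{j≠4}(α_4 − α_j) = 11·8 = 88 ≡ 10 (mod 13).
Step 5: correct position 4: c_4 = r_4 − e = 3 − 10 ≡ 6 (mod 13). Hence c = [8, 4, 0, 6, 9].
  Check: interpolating c through the α_i gives m(x) = 7 + 9·x (degree < 2) with m(α_i) = c_i for every i, so c is indeed a codeword.


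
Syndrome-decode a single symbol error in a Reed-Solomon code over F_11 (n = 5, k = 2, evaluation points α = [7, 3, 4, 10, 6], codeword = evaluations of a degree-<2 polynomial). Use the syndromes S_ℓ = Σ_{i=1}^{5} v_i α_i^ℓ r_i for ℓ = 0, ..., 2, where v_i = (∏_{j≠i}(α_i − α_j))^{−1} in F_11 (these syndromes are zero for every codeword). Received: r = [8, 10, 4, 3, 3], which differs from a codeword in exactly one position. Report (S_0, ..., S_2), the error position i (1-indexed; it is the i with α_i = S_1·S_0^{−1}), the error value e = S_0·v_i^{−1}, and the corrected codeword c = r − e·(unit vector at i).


S = (10, 1, 10), error at position 4, error magnitude e = 2, c = [8, 10, 4, 1, 3].

Step 1: column multipliers v_i = (∏_{j≠i}(α_i − α_j))^{−1} mod 11.
  i = 1 (α = 7): (7−3)(7−4)(7−10)(7−6) = 4·3·(−3)·1 = −36 ≡ 8, so v_1 = 8^{−1} = 7 (mod 11).
  i = 2 (α = 3): (3−7)(3−4)(3−10)(3−6) = (−4)·(−1)·(−7)·(−3) = 84 ≡ 7, so v_2 = 7^{−1} = 8 (mod 11).
  i = 3 (α = 4): (4−7)(4−3)(4−10)(4−6) = (−3)·1·(−6)·(−2) = −36 ≡ 8, so v_3 = 8^{−1} = 7 (mod 11).
  i = 4 (α = 10): (10−7)(10−3)(10−4)(10−6) = 3·7·6·4 = 504 ≡ 9, so v_4 = 9^{−1} = 5 (mod 11).
  i = 5 (α = 6): (6−7)(6−3)(6−4)(6−10) = (−1)·3·2·(−4) = 24 ≡ 2, so v_5 = 2^{−1} = 6 (mod 11).
  v = [7, 8, 7, 5, 6].
Step 2: syndromes of r = [8, 10, 4, 3, 3] (all sums mod 11).
  S_0 = Σ v_i r_i = 7·8 + 8·10 + 7·4 + 5·3 + 6·3 = 197 ≡ 10.
  S_1 = Σ v_i α_i r_i = 7·7·8 + 8·3·10 + 7·4·4 + 5·10·3 + 6·6·3 = 1002 ≡ 1.
  α_i^2 mod 11 = [5, 9, 5, 1, 3].
  S_2 = Σ v_i α_i^2 r_i = 7·5·8 + 8·9·10 + 7·5·4 + 5·1·3 + 6·3·3 = 1209 ≡ 10.
  S = (10, 1, 10) ≠ 0, so r is not a codeword (an error is present).
Step 3: locate the error. For a single error e at position i, S_ℓ = v_i·e·α_i^ℓ, so α_err = S_1/S_0.
  S_0^{−1} = 10^{−1} = 10 (mod 11), so α_err = 1·10 = 10 ≡ 10 = α_4. Error position i = 4.
  Consistency check: S_2/S_1 = 10·1 = 10 ≡ 10 = α_err ✓ (single-error assumption holds).
Step 4: error magnitude e = S_0/v_4 = S_0·∏_{j≠4}(α_4 − α_j) = 10·9 = 90 ≡ 2 (mod 11).
Step 5: correct position 4: c_4 = r_4 − e = 3 − 2 ≡ 1 (mod 11). Hence c = [8, 10, 4, 1, 3].
  Check: interpolating c through the α_i gives m(x) = 6 + 5·x (degree < 2) with m(α_i) = c_i for every i, so c is indeed a codeword.


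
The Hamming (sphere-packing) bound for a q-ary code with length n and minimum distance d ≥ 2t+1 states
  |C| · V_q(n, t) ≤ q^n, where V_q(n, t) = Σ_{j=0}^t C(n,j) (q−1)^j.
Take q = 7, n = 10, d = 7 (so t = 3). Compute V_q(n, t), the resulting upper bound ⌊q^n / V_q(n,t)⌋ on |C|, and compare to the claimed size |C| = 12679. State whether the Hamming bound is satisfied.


V_q(n, t) = 27601, q^n = 282475249, Hamming bound = 10234, |C| = 12679 > bound (violated).

Step 1: Compute V_q(n, t) = Σ_{j=0}^3 C(n, j) (q−1)^j.
  j = 0: C(10,0)·(6)^0 = 1·1 = 1.
  j = 1: C(10,1)·(6)^1 = 10·6 = 60.
  j = 2: C(10,2)·(6)^2 = 45·36 = 1620.
  j = 3: C(10,3)·(6)^3 = 120·216 = 25920.
  V_q(n, t) = 1 + 60 + 1620 + 25920 = 27601.
Step 2: q^n = 7^10 = 282475249.
Step 3: Hamming bound ⌊q^n / V_q(n,t)⌋ = ⌊282475249/27601⌋ = 10234.
Step 4: Compare |C| = 12679 to 10234: violated.
The claimed |C| lies above the Hamming bound, so no 7-ary code of length 10 with d ≥ 7 can have 12679 codewords.


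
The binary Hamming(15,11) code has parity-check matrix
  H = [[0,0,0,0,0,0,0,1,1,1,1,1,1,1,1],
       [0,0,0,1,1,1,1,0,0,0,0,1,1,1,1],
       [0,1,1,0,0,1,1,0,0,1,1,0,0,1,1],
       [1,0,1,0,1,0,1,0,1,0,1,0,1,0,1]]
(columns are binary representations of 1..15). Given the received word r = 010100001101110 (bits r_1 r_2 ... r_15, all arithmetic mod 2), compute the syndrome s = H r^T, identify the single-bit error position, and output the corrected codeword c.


s = (1, 0, 1, 0)^T, error position = 10, corrected codeword c = 010100001001110

Compute s = H r^T mod 2 one row at a time:
  s_1 = 0 + 1 + 1 + 0 + 1 + 1 + 1 + 0 = 5 ≡ 1 (mod 2).
  s_2 = 1 + 0 + 0 + 0 + 1 + 1 + 1 + 0 = 4 ≡ 0 (mod 2).
  s_3 = 1 + 0 + 0 + 0 + 1 + 0 + 1 + 0 = 3 ≡ 1 (mod 2).
  s_4 = 0 + 0 + 0 + 0 + 1 + 0 + 1 + 0 = 2 ≡ 0 (mod 2).
s = (1, 0, 1, 0)^T — this equals column 10 of H (binary 1010), so error is at position 10.
Correct: flip bit 10 of r = 010100001101110 to get c = 010100001001110.


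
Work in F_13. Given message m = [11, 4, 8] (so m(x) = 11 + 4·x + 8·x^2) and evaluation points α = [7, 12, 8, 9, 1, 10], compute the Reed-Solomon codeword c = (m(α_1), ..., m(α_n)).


c = [2, 2, 9, 6, 10, 6]

Message polynomial: m(x) = 11 + 4·x + 8·x^2 (mod 13).
For each evaluation point α_i, compute m(α_i) mod 13:
  α_1 = 7: Horner steps 8 → 8 → 2, so m(7) = 2.
  α_2 = 12: Horner steps 8 → 9 → 2, so m(12) = 2.
  α_3 = 8: Horner steps 8 → 3 → 9, so m(8) = 9.
  α_4 = 9: Horner steps 8 → 11 → 6, so m(9) = 6.
  α_5 = 1: Horner steps 8 → 12 → 10, so m(1) = 10.
  α_6 = 10: Horner steps 8 → 6 → 6, so m(10) = 6.
Codeword c = [2, 2, 9, 6, 10, 6] ∈ F_13^6.
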